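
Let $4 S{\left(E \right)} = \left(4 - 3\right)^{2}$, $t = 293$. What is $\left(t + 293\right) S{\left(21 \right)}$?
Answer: $\frac{293}{2} \approx 146.5$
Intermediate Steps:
$S{\left(E \right)} = \frac{1}{4}$ ($S{\left(E \right)} = \frac{\left(4 - 3\right)^{2}}{4} = \frac{1^{2}}{4} = \frac{1}{4} \cdot 1 = \frac{1}{4}$)
$\left(t + 293\right) S{\left(21 \right)} = \left(293 + 293\right) \frac{1}{4} = 586 \cdot \frac{1}{4} = \frac{293}{2}$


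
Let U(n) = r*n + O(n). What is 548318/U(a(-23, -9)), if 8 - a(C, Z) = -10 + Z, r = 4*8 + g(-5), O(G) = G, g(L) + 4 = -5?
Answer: 274159/324 ≈ 846.17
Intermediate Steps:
g(L) = -9 (g(L) = -4 - 5 = -9)
r = 23 (r = 4*8 - 9 = 32 - 9 = 23)
a(C, Z) = 18 - Z (a(C, Z) = 8 - (-10 + Z) = 8 + (10 - Z) = 18 - Z)
U(n) = 24*n (U(n) = 23*n + n = 24*n)
548318/U(a(-23, -9)) = 548318/((24*(18 - 1*(-9)))) = 548318/((24*(18 + 9))) = 548318/((24*27)) = 548318/648 = 548318*(1/648) = 274159/324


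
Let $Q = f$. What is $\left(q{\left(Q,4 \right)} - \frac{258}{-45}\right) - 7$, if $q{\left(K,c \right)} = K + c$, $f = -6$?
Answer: $- \frac{49}{15} \approx -3.2667$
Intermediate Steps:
$Q = -6$
$\left(q{\left(Q,4 \right)} - \frac{258}{-45}\right) - 7 = \left(\left(-6 + 4\right) - \frac{258}{-45}\right) - 7 = \left(-2 - - \frac{86}{15}\right) - 7 = \left(-2 + \frac{86}{15}\right) - 7 = \frac{56}{15} - 7 = - \frac{49}{15}$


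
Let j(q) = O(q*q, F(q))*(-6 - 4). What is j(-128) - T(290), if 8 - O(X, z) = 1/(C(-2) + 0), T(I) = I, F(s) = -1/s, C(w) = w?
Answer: -375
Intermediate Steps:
O(X, z) = 17/2 (O(X, z) = 8 - 1/(-2 + 0) = 8 - 1/(-2) = 8 - 1*(-1/2) = 8 + 1/2 = 17/2)
j(q) = -85 (j(q) = 17*(-6 - 4)/2 = (17/2)*(-10) = -85)
j(-128) - T(290) = -85 - 1*290 = -85 - 290 = -375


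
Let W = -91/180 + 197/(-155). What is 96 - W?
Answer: 545593/5580 ≈ 97.776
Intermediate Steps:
W = -9913/5580 (W = -91*1/180 + 197*(-1/155) = -91/180 - 197/155 = -9913/5580 ≈ -1.7765)
96 - W = 96 - 1*(-9913/5580) = 96 + 9913/5580 = 545593/5580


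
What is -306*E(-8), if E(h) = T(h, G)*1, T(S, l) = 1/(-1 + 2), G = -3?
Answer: -306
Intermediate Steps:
T(S, l) = 1 (T(S, l) = 1/1 = 1)
E(h) = 1 (E(h) = 1*1 = 1)
-306*E(-8) = -306*1 = -306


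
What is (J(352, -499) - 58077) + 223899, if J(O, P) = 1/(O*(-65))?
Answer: 3794007359/22880 ≈ 1.6582e+5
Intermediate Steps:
J(O, P) = -1/(65*O) (J(O, P) = 1/(-65*O) = -1/(65*O))
(J(352, -499) - 58077) + 223899 = (-1/65/352 - 58077) + 223899 = (-1/65*1/352 - 58077) + 223899 = (-1/22880 - 58077) + 223899 = -1328801761/22880 + 223899 = 3794007359/22880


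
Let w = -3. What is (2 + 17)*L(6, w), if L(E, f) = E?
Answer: 114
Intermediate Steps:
(2 + 17)*L(6, w) = (2 + 17)*6 = 19*6 = 114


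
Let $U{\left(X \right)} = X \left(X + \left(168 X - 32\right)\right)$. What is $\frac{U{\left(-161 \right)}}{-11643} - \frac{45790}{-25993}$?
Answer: $- \frac{113466992423}{302636499} \approx -374.93$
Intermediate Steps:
$U{\left(X \right)} = X \left(-32 + 169 X\right)$ ($U{\left(X \right)} = X \left(X + \left(-32 + 168 X\right)\right) = X \left(-32 + 169 X\right)$)
$\frac{U{\left(-161 \right)}}{-11643} - \frac{45790}{-25993} = \frac{\left(-161\right) \left(-32 + 169 \left(-161\right)\right)}{-11643} - \frac{45790}{-25993} = - 161 \left(-32 - 27209\right) \left(- \frac{1}{11643}\right) - - \frac{45790}{25993} = \left(-161\right) \left(-27241\right) \left(- \frac{1}{11643}\right) + \frac{45790}{25993} = 4385801 \left(- \frac{1}{11643}\right) + \frac{45790}{25993} = - \frac{4385801}{11643} + \frac{45790}{25993} = - \frac{113466992423}{302636499}$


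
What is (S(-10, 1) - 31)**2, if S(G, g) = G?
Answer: 1681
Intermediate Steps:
(S(-10, 1) - 31)**2 = (-10 - 31)**2 = (-41)**2 = 1681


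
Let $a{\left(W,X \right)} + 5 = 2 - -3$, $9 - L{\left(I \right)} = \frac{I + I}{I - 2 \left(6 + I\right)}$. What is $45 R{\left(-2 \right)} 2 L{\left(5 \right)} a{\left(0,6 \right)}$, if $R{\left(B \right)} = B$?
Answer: $0$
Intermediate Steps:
$L{\left(I \right)} = 9 - \frac{2 I}{-12 - I}$ ($L{\left(I \right)} = 9 - \frac{I + I}{I - 2 \left(6 + I\right)} = 9 - \frac{2 I}{I - \left(12 + 2 I\right)} = 9 - \frac{2 I}{-12 - I}$)
$a{\left(W,X \right)} = 0$ ($a{\left(W,X \right)} = -5 + \left(2 - -3\right) = -5 + \left(2 + 3\right) = -5 + 5 = 0$)
$45 R{\left(-2 \right)} 2 L{\left(5 \right)} a{\left(0,6 \right)} = 45 \left(\left(-2\right) 2\right) \frac{108 + 11 \cdot 5}{12 + 5} \cdot 0 = 45 \left(-4\right) \frac{108 + 55}{17} \cdot 0 = - 180 \cdot \frac{1}{17} \cdot 163 \cdot 0 = - 180 \cdot \frac{163}{17} \cdot 0 = \left(-180\right) 0 = 0$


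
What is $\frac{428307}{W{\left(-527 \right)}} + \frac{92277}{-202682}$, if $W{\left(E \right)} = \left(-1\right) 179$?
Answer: $- \frac{86826636957}{36280078} \approx -2393.2$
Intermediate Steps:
$W{\left(E \right)} = -179$
$\frac{428307}{W{\left(-527 \right)}} + \frac{92277}{-202682} = \frac{428307}{-179} + \frac{92277}{-202682} = 428307 \left(- \frac{1}{179}\right) + 92277 \left(- \frac{1}{202682}\right) = - \frac{428307}{179} - \frac{92277}{202682} = - \frac{86826636957}{36280078}$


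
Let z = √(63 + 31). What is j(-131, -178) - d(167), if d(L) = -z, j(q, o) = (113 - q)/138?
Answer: 122/69 + √94 ≈ 11.463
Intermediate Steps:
j(q, o) = 113/138 - q/138 (j(q, o) = (113 - q)*(1/138) = 113/138 - q/138)
z = √94 ≈ 9.6954
d(L) = -√94
j(-131, -178) - d(167) = (113/138 - 1/138*(-131)) - (-1)*√94 = (113/138 + 131/138) + √94 = 122/69 + √94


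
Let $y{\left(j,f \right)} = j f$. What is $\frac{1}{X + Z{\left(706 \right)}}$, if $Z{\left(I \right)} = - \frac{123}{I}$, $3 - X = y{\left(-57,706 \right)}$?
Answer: $\frac{706}{28412847} \approx 2.4848 \cdot 10^{-5}$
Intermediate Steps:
$y{\left(j,f \right)} = f j$
$X = 40245$ ($X = 3 - 706 \left(-57\right) = 3 - -40242 = 3 + 40242 = 40245$)
$\frac{1}{X + Z{\left(706 \right)}} = \frac{1}{40245 - \frac{123}{706}} = \frac{1}{\frac{28412847}{706}} = \frac{706}{28412847}$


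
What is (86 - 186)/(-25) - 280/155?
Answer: 68/31 ≈ 2.1936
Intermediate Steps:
(86 - 186)/(-25) - 280/155 = -100*(-1/25) - 280*1/155 = 4 - 56/31 = 68/31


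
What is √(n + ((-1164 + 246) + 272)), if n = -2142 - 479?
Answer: 33*I*√3 ≈ 57.158*I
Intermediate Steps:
n = -2621
√(n + ((-1164 + 246) + 272)) = √(-2621 + ((-1164 + 246) + 272)) = √(-2621 + (-918 + 272)) = √(-2621 - 646) = √(-3267) = 33*I*√3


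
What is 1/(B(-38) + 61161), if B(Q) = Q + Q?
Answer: 1/61085 ≈ 1.6371e-5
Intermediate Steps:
B(Q) = 2*Q
1/(B(-38) + 61161) = 1/(2*(-38) + 61161) = 1/(-76 + 61161) = 1/61085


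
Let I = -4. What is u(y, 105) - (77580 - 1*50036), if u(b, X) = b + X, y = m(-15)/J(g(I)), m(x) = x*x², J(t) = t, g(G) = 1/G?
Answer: -13939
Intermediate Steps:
g(G) = 1/G
m(x) = x³
y = 13500 (y = (-15)³/(1/(-4)) = -3375/(-¼) = -3375*(-4) = 13500)
u(b, X) = X + b
u(y, 105) - (77580 - 1*50036) = (105 + 13500) - (77580 - 1*50036) = 13605 - (77580 - 50036) = 13605 - 1*27544 = 13605 - 27544 = -13939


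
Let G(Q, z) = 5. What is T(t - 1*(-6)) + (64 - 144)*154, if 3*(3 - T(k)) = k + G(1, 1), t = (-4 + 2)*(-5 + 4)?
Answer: -36964/3 ≈ -12321.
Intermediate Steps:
t = 2 (t = -2*(-1) = 2)
T(k) = 4/3 - k/3 (T(k) = 3 - (k + 5)/3 = 3 - (5 + k)/3 = 3 + (-5/3 - k/3) = 4/3 - k/3)
T(t - 1*(-6)) + (64 - 144)*154 = (4/3 - (2 - 1*(-6))/3) + (64 - 144)*154 = (4/3 - (2 + 6)/3) - 80*154 = (4/3 - ⅓*8) - 12320 = (4/3 - 8/3) - 12320 = -4/3 - 12320 = -36964/3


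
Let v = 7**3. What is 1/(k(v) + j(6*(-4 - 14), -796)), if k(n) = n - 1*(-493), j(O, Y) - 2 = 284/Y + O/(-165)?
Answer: 10945/9175169 ≈ 0.0011929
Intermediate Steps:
j(O, Y) = 2 + 284/Y - O/165 (j(O, Y) = 2 + (284/Y + O/(-165)) = 2 + (284/Y + O*(-1/165)) = 2 + (284/Y - O/165) = 2 + 284/Y - O/165)
v = 343
k(n) = 493 + n (k(n) = n + 493 = 493 + n)
1/(k(v) + j(6*(-4 - 14), -796)) = 1/((493 + 343) + (2 + 284/(-796) - 2*(-4 - 14)/55)) = 1/(836 + (2 + 284*(-1/796) - 2*(-18)/55)) = 1/(836 + (2 - 71/199 - 1/165*(-108))) = 1/(836 + (2 - 71/199 + 36/55)) = 1/(836 + 25149/10945) = 1/(9175169/10945) = 10945/9175169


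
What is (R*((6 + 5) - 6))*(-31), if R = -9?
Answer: 1395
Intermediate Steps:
(R*((6 + 5) - 6))*(-31) = -9*((6 + 5) - 6)*(-31) = -9*(11 - 6)*(-31) = -9*5*(-31) = -45*(-31) = 1395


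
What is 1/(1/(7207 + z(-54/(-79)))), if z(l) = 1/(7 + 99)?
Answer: 763943/106 ≈ 7207.0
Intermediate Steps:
z(l) = 1/106
1/(1/(7207 + z(-54/(-79)))) = 1/(1/(7207 + 1/106)) = 1/(1/(763943/106)) = 1/(106/763943) = 763943/106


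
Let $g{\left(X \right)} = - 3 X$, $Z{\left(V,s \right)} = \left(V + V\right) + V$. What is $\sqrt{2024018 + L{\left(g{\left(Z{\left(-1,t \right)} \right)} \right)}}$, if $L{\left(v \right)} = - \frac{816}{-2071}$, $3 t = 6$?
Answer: $\frac{\sqrt{8681097876674}}{2071} \approx 1422.7$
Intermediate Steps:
$t = 2$ ($t = \frac{1}{3} \cdot 6 = 2$)
$Z{\left(V,s \right)} = 3 V$ ($Z{\left(V,s \right)} = 2 V + V = 3 V$)
$L{\left(v \right)} = \frac{816}{2071}$ ($L{\left(v \right)} = \left(-816\right) \left(- \frac{1}{2071}\right) = \frac{816}{2071}$)
$\sqrt{2024018 + L{\left(g{\left(Z{\left(-1,t \right)} \right)} \right)}} = \sqrt{2024018 + \frac{816}{2071}} = \sqrt{\frac{4191742094}{2071}} = \frac{\sqrt{8681097876674}}{2071}$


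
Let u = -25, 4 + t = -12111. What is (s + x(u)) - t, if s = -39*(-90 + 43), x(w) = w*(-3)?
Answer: 14023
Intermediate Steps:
t = -12115 (t = -4 - 12111 = -12115)
x(w) = -3*w
s = 1833 (s = -39*(-47) = 1833)
(s + x(u)) - t = (1833 - 3*(-25)) - 1*(-12115) = (1833 + 75) + 12115 = 1908 + 12115 = 14023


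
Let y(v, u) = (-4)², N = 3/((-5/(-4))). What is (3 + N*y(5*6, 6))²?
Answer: 42849/25 ≈ 1714.0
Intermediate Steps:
N = 12/5 (N = 3/((-5*(-¼))) = 3/(5/4) = 3*(⅘) = 12/5 ≈ 2.4000)
y(v, u) = 16
(3 + N*y(5*6, 6))² = (3 + (12/5)*16)² = (3 + 192/5)² = (207/5)² = 42849/25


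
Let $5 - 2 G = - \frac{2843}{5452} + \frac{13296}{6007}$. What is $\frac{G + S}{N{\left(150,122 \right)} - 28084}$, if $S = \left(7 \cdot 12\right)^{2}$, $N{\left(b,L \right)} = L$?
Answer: $- \frac{462278653297}{1831520171536} \approx -0.2524$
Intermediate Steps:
$G = \frac{108338929}{65500328}$ ($G = \frac{5}{2} - \frac{- \frac{2843}{5452} + \frac{13296}{6007}}{2} = \frac{5}{2} - \frac{55411891}{65500328} = \frac{108338929}{65500328} \approx 1.654$)
$S = 7056$ ($S = 84^{2} = 7056$)
$\frac{G + S}{N{\left(150,122 \right)} - 28084} = \frac{\frac{108338929}{65500328} + 7056}{122 - 28084} = \frac{462278653297}{65500328 \left(-27962\right)} = \frac{462278653297}{65500328} \left(- \frac{1}{27962}\right) = - \frac{462278653297}{1831520171536}$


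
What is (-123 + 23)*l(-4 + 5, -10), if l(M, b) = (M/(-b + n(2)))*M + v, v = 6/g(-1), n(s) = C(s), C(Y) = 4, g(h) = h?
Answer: 4150/7 ≈ 592.86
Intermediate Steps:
n(s) = 4
v = -6 (v = 6/(-1) = 6*(-1) = -6)
l(M, b) = -6 + M²/(4 - b) (l(M, b) = (M/(-b + 4))*M - 6 = (M/(4 - b))*M - 6 = M²/(4 - b) - 6 = -6 + M²/(4 - b))
(-123 + 23)*l(-4 + 5, -10) = (-123 + 23)*((24 - (-4 + 5)² - 6*(-10))/(-4 - 10)) = -100*(24 - 1*1² + 60)/(-14) = -(-50)*(24 - 1*1 + 60)/7 = -(-50)*(24 - 1 + 60)/7 = -(-50)*83/7 = -100*(-83/14) = 4150/7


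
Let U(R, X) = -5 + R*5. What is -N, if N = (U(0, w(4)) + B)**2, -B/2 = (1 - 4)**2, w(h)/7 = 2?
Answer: -529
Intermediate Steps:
w(h) = 14 (w(h) = 7*2 = 14)
U(R, X) = -5 + 5*R
B = -18 (B = -2*(1 - 4)**2 = -2*(-3)**2 = -2*9 = -18)
N = 529 (N = ((-5 + 5*0) - 18)**2 = ((-5 + 0) - 18)**2 = (-5 - 18)**2 = (-23)**2 = 529)
-N = -1*529 = -529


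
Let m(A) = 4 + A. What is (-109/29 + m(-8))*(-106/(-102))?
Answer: -3975/493 ≈ -8.0629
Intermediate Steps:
(-109/29 + m(-8))*(-106/(-102)) = (-109/29 + (4 - 8))*(-106/(-102)) = (-109*1/29 - 4)*(-106*(-1/102)) = (-109/29 - 4)*(53/51) = -225/29*53/51 = -3975/493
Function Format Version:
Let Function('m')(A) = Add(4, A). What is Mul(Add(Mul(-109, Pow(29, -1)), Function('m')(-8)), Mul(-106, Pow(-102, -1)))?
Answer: Rational(-3975, 493) ≈ -8.0629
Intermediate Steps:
Mul(Add(Mul(-109, Pow(29, -1)), Function('m')(-8)), Mul(-106, Pow(-102, -1))) = Mul(Add(Mul(-109, Pow(29, -1)), Add(4, -8)), Mul(-106, Pow(-102, -1))) = Mul(Add(Mul(-109, Rational(1, 29)), -4), Mul(-106, Rational(-1, 102))) = Mul(Add(Rational(-109, 29), -4), Rational(53, 51)) = Mul(Rational(-225, 29), Rational(53, 51)) = Rational(-3975, 493)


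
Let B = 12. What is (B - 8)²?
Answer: 16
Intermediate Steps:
(B - 8)² = (12 - 8)² = 4² = 16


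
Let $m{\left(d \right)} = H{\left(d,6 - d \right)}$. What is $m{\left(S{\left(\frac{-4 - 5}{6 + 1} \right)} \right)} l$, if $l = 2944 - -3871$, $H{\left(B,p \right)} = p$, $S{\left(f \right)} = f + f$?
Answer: $\frac{408900}{7} \approx 58414.0$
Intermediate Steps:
$S{\left(f \right)} = 2 f$
$m{\left(d \right)} = 6 - d$
$l = 6815$ ($l = 2944 + 3871 = 6815$)
$m{\left(S{\left(\frac{-4 - 5}{6 + 1} \right)} \right)} l = \left(6 - 2 \frac{-4 - 5}{6 + 1}\right) 6815 = \left(6 - 2 \left(- \frac{9}{7}\right)\right) 6815 = \left(6 - - \frac{18}{7}\right) 6815 = \left(6 + \frac{18}{7}\right) 6815 = \frac{60}{7} \cdot 6815 = \frac{408900}{7}$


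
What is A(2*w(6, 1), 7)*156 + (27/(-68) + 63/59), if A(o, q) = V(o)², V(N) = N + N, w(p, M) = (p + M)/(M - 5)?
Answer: 30670419/4012 ≈ 7644.7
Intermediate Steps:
w(p, M) = (M + p)/(-5 + M)
V(N) = 2*N
A(o, q) = 4*o² (A(o, q) = (2*o)² = 4*o²)
A(2*w(6, 1), 7)*156 + (27/(-68) + 63/59) = (4*(2*((1 + 6)/(-5 + 1)))²)*156 + (27/(-68) + 63/59) = (4*(2*(7/(-4)))²)*156 + (27*(-1/68) + 63*(1/59)) = (4*(2*(-¼*7))²)*156 + (-27/68 + 63/59) = (4*(2*(-7/4))²)*156 + 2691/4012 = (4*(-7/2)²)*156 + 2691/4012 = (4*(49/4))*156 + 2691/4012 = 49*156 + 2691/4012 = 7644 + 2691/4012 = 30670419/4012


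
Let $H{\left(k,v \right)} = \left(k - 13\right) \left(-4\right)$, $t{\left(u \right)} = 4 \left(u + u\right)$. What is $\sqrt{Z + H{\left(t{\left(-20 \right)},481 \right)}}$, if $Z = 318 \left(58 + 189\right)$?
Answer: $\sqrt{79238} \approx 281.49$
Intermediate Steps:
$t{\left(u \right)} = 8 u$ ($t{\left(u \right)} = 4 \cdot 2 u = 8 u$)
$H{\left(k,v \right)} = 52 - 4 k$ ($H{\left(k,v \right)} = \left(-13 + k\right) \left(-4\right) = 52 - 4 k$)
$Z = 78546$ ($Z = 318 \cdot 247 = 78546$)
$\sqrt{Z + H{\left(t{\left(-20 \right)},481 \right)}} = \sqrt{78546 - \left(-52 + 4 \cdot 8 \left(-20\right)\right)} = \sqrt{78546 + \left(52 - -640\right)} = \sqrt{78546 + \left(52 + 640\right)} = \sqrt{78546 + 692} = \sqrt{79238}$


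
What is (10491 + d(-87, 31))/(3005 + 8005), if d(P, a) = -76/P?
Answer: 912793/957870 ≈ 0.95294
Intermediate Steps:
(10491 + d(-87, 31))/(3005 + 8005) = (10491 - 76/(-87))/(3005 + 8005) = (10491 - 76*(-1/87))/11010 = (10491 + 76/87)*(1/11010) = (912793/87)*(1/11010) = 912793/957870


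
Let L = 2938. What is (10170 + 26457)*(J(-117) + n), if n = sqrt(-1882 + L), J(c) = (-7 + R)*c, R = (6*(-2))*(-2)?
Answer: -72851103 + 146508*sqrt(66) ≈ -7.1661e+7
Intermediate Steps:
R = 24 (R = -12*(-2) = 24)
J(c) = 17*c (J(c) = (-7 + 24)*c = 17*c)
n = 4*sqrt(66) (n = sqrt(-1882 + 2938) = sqrt(1056) = 4*sqrt(66) ≈ 32.496)
(10170 + 26457)*(J(-117) + n) = (10170 + 26457)*(17*(-117) + 4*sqrt(66)) = 36627*(-1989 + 4*sqrt(66)) = -72851103 + 146508*sqrt(66)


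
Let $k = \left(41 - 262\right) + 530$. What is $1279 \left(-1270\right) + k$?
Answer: $-1624021$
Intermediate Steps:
$k = 309$ ($k = \left(41 - 262\right) + 530 = -221 + 530 = 309$)
$1279 \left(-1270\right) + k = 1279 \left(-1270\right) + 309 = -1624330 + 309 = -1624021$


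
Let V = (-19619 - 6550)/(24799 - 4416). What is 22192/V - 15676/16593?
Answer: -227456974124/13158249 ≈ -17286.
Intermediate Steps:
V = -2379/1853 (V = -26169/20383 = -26169*1/20383 = -2379/1853 ≈ -1.2839)
22192/V - 15676/16593 = 22192/(-2379/1853) - 15676/16593 = 22192*(-1853/2379) - 15676*1/16593 = -41121776/2379 - 15676/16593 = -227456974124/13158249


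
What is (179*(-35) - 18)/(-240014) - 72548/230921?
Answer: -15961659029/55424272894 ≈ -0.28799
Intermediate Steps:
(179*(-35) - 18)/(-240014) - 72548/230921 = (-6265 - 18)*(-1/240014) - 72548*1/230921 = -6283*(-1/240014) - 72548/230921 = 6283/240014 - 72548/230921 = -15961659029/55424272894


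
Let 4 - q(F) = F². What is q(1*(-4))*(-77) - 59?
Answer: 865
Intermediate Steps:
q(F) = 4 - F²
q(1*(-4))*(-77) - 59 = (4 - (1*(-4))²)*(-77) - 59 = (4 - 1*(-4)²)*(-77) - 59 = (4 - 1*16)*(-77) - 59 = (4 - 16)*(-77) - 59 = -12*(-77) - 59 = 924 - 59 = 865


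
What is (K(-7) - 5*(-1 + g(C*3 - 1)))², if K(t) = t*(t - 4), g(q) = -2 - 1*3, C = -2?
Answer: 11449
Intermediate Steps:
g(q) = -5 (g(q) = -2 - 3 = -5)
K(t) = t*(-4 + t)
(K(-7) - 5*(-1 + g(C*3 - 1)))² = (-7*(-4 - 7) - 5*(-1 - 5))² = (-7*(-11) - 5*(-6))² = (77 + 30)² = 107² = 11449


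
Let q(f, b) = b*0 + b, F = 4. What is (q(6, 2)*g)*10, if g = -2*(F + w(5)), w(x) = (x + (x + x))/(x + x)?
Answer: -220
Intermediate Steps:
w(x) = 3/2 (w(x) = (x + 2*x)/((2*x)) = (3*x)*(1/(2*x)) = 3/2)
g = -11 (g = -2*(4 + 3/2) = -2*11/2 = -11)
q(f, b) = b (q(f, b) = 0 + b = b)
(q(6, 2)*g)*10 = (2*(-11))*10 = -22*10 = -220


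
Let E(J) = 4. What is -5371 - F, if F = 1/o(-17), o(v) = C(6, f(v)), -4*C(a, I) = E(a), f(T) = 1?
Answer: -5370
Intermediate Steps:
C(a, I) = -1 (C(a, I) = -1/4*4 = -1)
o(v) = -1
F = -1 (F = 1/(-1) = -1)
-5371 - F = -5371 - 1*(-1) = -5371 + 1 = -5370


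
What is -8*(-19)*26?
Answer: 3952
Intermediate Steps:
-8*(-19)*26 = 152*26 = 3952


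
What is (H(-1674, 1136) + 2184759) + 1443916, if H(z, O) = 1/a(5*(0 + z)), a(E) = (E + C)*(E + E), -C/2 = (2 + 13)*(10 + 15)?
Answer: 553985457840001/152668800 ≈ 3.6287e+6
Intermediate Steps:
C = -750 (C = -2*(2 + 13)*(10 + 15) = -30*25 = -2*375 = -750)
a(E) = 2*E*(-750 + E) (a(E) = (E - 750)*(E + E) = (-750 + E)*(2*E) = 2*E*(-750 + E))
H(z, O) = 1/(10*z*(-750 + 5*z)) (H(z, O) = 1/(2*(5*(0 + z))*(-750 + 5*(0 + z))) = 1/(2*(5*z)*(-750 + 5*z)) = 1/(10*z*(-750 + 5*z)))
(H(-1674, 1136) + 2184759) + 1443916 = ((1/50)/(-1674*(-150 - 1674)) + 2184759) + 1443916 = ((1/50)*(-1/1674)/(-1824) + 2184759) + 1443916 = ((1/50)*(-1/1674)*(-1/1824) + 2184759) + 1443916 = (1/152668800 + 2184759) + 1443916 = 333544534819201/152668800 + 1443916 = 553985457840001/152668800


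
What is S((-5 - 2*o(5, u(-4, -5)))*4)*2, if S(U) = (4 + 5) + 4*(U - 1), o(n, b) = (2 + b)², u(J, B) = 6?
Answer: -4246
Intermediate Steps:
S(U) = 5 + 4*U (S(U) = 9 + 4*(-1 + U) = 9 + (-4 + 4*U) = 5 + 4*U)
S((-5 - 2*o(5, u(-4, -5)))*4)*2 = (5 + 4*((-5 - 2*(2 + 6)²)*4))*2 = (5 + 4*((-5 - 2*8²)*4))*2 = (5 + 4*((-5 - 2*64)*4))*2 = (5 + 4*((-5 - 128)*4))*2 = (5 + 4*(-133*4))*2 = (5 + 4*(-532))*2 = (5 - 2128)*2 = -2123*2 = -4246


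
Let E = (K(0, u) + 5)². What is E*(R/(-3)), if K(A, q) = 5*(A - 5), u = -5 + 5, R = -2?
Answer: 800/3 ≈ 266.67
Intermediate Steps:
u = 0
K(A, q) = -25 + 5*A (K(A, q) = 5*(-5 + A) = -25 + 5*A)
E = 400 (E = ((-25 + 5*0) + 5)² = ((-25 + 0) + 5)² = (-25 + 5)² = (-20)² = 400)
E*(R/(-3)) = 400*(-2/(-3)) = 400*(-2*(-⅓)) = 400*(⅔) = 800/3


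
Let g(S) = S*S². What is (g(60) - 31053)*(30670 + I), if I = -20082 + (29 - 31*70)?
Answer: 1562247309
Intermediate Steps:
g(S) = S³
I = -22223 (I = -20082 + (29 - 2170) = -20082 - 2141 = -22223)
(g(60) - 31053)*(30670 + I) = (60³ - 31053)*(30670 - 22223) = (216000 - 31053)*8447 = 184947*8447 = 1562247309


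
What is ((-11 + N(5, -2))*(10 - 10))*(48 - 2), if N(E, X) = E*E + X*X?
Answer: 0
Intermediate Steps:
N(E, X) = E² + X²
((-11 + N(5, -2))*(10 - 10))*(48 - 2) = ((-11 + (5² + (-2)²))*(10 - 10))*(48 - 2) = ((-11 + (25 + 4))*0)*46 = ((-11 + 29)*0)*46 = (18*0)*46 = 0*46 = 0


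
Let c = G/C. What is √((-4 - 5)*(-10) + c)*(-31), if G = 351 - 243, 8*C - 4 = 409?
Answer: -93*√1745338/413 ≈ -297.49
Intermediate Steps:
C = 413/8 (C = ½ + (⅛)*409 = ½ + 409/8 = 413/8 ≈ 51.625)
G = 108
c = 864/413 (c = 108/(413/8) = 108*(8/413) = 864/413 ≈ 2.0920)
√((-4 - 5)*(-10) + c)*(-31) = √((-4 - 5)*(-10) + 864/413)*(-31) = √(-9*(-10) + 864/413)*(-31) = √(90 + 864/413)*(-31) = √(38034/413)*(-31) = (3*√1745338/413)*(-31) = -93*√1745338/413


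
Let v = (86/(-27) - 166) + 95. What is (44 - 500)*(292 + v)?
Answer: -893912/9 ≈ -99324.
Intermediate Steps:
v = -2003/27 (v = (86*(-1/27) - 166) + 95 = (-86/27 - 166) + 95 = -4568/27 + 95 = -2003/27 ≈ -74.185)
(44 - 500)*(292 + v) = (44 - 500)*(292 - 2003/27) = -456*5881/27 = -893912/9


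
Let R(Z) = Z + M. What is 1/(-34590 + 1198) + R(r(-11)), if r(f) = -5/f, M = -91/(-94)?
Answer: 24559299/17263664 ≈ 1.4226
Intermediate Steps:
M = 91/94 (M = -91*(-1/94) = 91/94 ≈ 0.96809)
R(Z) = 91/94 + Z (R(Z) = Z + 91/94 = 91/94 + Z)
1/(-34590 + 1198) + R(r(-11)) = 1/(-34590 + 1198) + (91/94 - 5/(-11)) = 1/(-33392) + (91/94 - 5*(-1/11)) = -1/33392 + (91/94 + 5/11) = -1/33392 + 1471/1034 = 24559299/17263664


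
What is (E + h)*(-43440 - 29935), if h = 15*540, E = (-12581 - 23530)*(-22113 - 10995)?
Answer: -87725028582000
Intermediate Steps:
E = 1195562988 (E = -36111*(-33108) = 1195562988)
h = 8100
(E + h)*(-43440 - 29935) = (1195562988 + 8100)*(-43440 - 29935) = 1195571088*(-73375) = -87725028582000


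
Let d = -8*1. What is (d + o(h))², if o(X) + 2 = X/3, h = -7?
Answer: 1369/9 ≈ 152.11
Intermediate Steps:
d = -8
o(X) = -2 + X/3
(d + o(h))² = (-8 + (-2 + (⅓)*(-7)))² = (-8 + (-2 - 7/3))² = (-8 - 13/3)² = (-37/3)² = 1369/9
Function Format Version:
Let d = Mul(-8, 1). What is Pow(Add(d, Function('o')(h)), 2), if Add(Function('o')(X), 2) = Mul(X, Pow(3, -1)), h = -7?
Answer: Rational(1369, 9) ≈ 152.11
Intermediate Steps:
d = -8
Function('o')(X) = Add(-2, Mul(Rational(1, 3), X)) (Function('o')(X) = Add(-2, Mul(X, Pow(3, -1))) = Add(-2, Mul(X, Rational(1, 3))) = Add(-2, Mul(Rational(1, 3), X)))
Pow(Add(d, Function('o')(h)), 2) = Pow(Add(-8, Add(-2, Mul(Rational(1, 3), -7))), 2) = Pow(Add(-8, Add(-2, Rational(-7, 3))), 2) = Pow(Add(-8, Rational(-13, 3)), 2) = Pow(Rational(-37, 3), 2) = Rational(1369, 9)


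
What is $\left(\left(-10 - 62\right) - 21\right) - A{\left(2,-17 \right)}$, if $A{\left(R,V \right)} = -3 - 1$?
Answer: $-89$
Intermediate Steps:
$A{\left(R,V \right)} = -4$
$\left(\left(-10 - 62\right) - 21\right) - A{\left(2,-17 \right)} = \left(\left(-10 - 62\right) - 21\right) - -4 = \left(-72 - 21\right) + 4 = -93 + 4 = -89$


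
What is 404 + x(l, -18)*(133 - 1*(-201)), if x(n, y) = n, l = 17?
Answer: 6082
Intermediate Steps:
404 + x(l, -18)*(133 - 1*(-201)) = 404 + 17*(133 - 1*(-201)) = 404 + 17*(133 + 201) = 404 + 17*334 = 404 + 5678 = 6082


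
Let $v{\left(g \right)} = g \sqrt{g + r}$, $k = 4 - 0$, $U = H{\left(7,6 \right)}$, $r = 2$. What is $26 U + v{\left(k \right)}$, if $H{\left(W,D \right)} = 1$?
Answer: $26 + 4 \sqrt{6} \approx 35.798$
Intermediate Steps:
$U = 1$
$k = 4$ ($k = 4 + 0 = 4$)
$v{\left(g \right)} = g \sqrt{2 + g}$ ($v{\left(g \right)} = g \sqrt{g + 2} = g \sqrt{2 + g}$)
$26 U + v{\left(k \right)} = 26 \cdot 1 + 4 \sqrt{2 + 4} = 26 + 4 \sqrt{6}$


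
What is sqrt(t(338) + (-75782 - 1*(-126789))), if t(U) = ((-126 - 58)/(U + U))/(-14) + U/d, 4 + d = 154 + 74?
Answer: 5*sqrt(270337039)/364 ≈ 225.85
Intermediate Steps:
d = 224 (d = -4 + (154 + 74) = -4 + 228 = 224)
t(U) = U/224 + 46/(7*U) (t(U) = ((-126 - 58)/(U + U))/(-14) + U/224 = -184*1/(2*U)*(-1/14) + U*(1/224) = -92/U*(-1/14) + U/224 = 46/(7*U) + U/224 = U/224 + 46/(7*U))
sqrt(t(338) + (-75782 - 1*(-126789))) = sqrt((1/224)*(1472 + 338**2)/338 + (-75782 - 1*(-126789))) = sqrt((1/224)*(1/338)*(1472 + 114244) + (-75782 + 126789)) = sqrt((1/224)*(1/338)*115716 + 51007) = sqrt(28929/18928 + 51007) = sqrt(965489425/18928) = 5*sqrt(270337039)/364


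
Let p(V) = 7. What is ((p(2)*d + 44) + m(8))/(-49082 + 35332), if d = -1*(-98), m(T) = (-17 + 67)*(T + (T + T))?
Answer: -193/1375 ≈ -0.14036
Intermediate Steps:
m(T) = 150*T (m(T) = 50*(T + 2*T) = 50*(3*T) = 150*T)
d = 98
((p(2)*d + 44) + m(8))/(-49082 + 35332) = ((7*98 + 44) + 150*8)/(-49082 + 35332) = ((686 + 44) + 1200)/(-13750) = (730 + 1200)*(-1/13750) = 1930*(-1/13750) = -193/1375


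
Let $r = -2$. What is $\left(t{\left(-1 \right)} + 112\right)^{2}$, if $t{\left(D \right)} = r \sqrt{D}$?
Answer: $12540 - 448 i \approx 12540.0 - 448.0 i$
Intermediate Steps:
$t{\left(D \right)} = - 2 \sqrt{D}$
$\left(t{\left(-1 \right)} + 112\right)^{2} = \left(- 2 \sqrt{-1} + 112\right)^{2} = \left(- 2 i + 112\right)^{2} = \left(112 - 2 i\right)^{2}$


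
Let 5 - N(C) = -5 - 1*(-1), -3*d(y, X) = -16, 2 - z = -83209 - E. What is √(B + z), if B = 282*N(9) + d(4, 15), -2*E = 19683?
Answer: √2732862/6 ≈ 275.52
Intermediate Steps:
E = -19683/2 (E = -½*19683 = -19683/2 ≈ -9841.5)
z = 146739/2 (z = 2 - (-83209 - 1*(-19683/2)) = 2 - (-83209 + 19683/2) = 2 - 1*(-146735/2) = 2 + 146735/2 = 146739/2 ≈ 73370.)
d(y, X) = 16/3 (d(y, X) = -⅓*(-16) = 16/3)
N(C) = 9 (N(C) = 5 - (-5 - 1*(-1)) = 5 - (-5 + 1) = 5 - 1*(-4) = 5 + 4 = 9)
B = 7630/3 (B = 282*9 + 16/3 = 2538 + 16/3 = 7630/3 ≈ 2543.3)
√(B + z) = √(7630/3 + 146739/2) = √(455477/6) = √2732862/6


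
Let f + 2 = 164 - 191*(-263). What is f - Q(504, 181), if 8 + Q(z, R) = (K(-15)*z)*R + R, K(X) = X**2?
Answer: -20475178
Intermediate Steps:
Q(z, R) = -8 + R + 225*R*z (Q(z, R) = -8 + (((-15)**2*z)*R + R) = -8 + ((225*z)*R + R) = -8 + (225*R*z + R) = -8 + (R + 225*R*z) = -8 + R + 225*R*z)
f = 50395 (f = -2 + (164 - 191*(-263)) = -2 + (164 + 50233) = -2 + 50397 = 50395)
f - Q(504, 181) = 50395 - (-8 + 181 + 225*181*504) = 50395 - (-8 + 181 + 20525400) = 50395 - 1*20525573 = 50395 - 20525573 = -20475178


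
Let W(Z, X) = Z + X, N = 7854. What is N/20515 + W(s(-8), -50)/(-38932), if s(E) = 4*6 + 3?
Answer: 27840343/72608180 ≈ 0.38343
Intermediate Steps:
s(E) = 27 (s(E) = 24 + 3 = 27)
W(Z, X) = X + Z
N/20515 + W(s(-8), -50)/(-38932) = 7854/20515 + (-50 + 27)/(-38932) = 7854*(1/20515) - 23*(-1/38932) = 714/1865 + 23/38932 = 27840343/72608180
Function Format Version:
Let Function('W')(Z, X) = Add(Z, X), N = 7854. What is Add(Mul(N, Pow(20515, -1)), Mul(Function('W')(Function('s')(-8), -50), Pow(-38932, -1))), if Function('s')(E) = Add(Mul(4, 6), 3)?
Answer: Rational(27840343, 72608180) ≈ 0.38343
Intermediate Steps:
Function('s')(E) = 27 (Function('s')(E) = Add(24, 3) = 27)
Function('W')(Z, X) = Add(X, Z)
Add(Mul(N, Pow(20515, -1)), Mul(Function('W')(Function('s')(-8), -50), Pow(-38932, -1))) = Add(Mul(7854, Pow(20515, -1)), Mul(Add(-50, 27), Pow(-38932, -1))) = Add(Mul(7854, Rational(1, 20515)), Mul(-23, Rational(-1, 38932))) = Add(Rational(714, 1865), Rational(23, 38932)) = Rational(27840343, 72608180)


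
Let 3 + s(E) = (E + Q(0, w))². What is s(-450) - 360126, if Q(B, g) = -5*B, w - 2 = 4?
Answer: -157629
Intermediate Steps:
w = 6 (w = 2 + 4 = 6)
s(E) = -3 + E² (s(E) = -3 + (E - 5*0)² = -3 + (E + 0)² = -3 + E²)
s(-450) - 360126 = (-3 + (-450)²) - 360126 = (-3 + 202500) - 360126 = 202497 - 360126 = -157629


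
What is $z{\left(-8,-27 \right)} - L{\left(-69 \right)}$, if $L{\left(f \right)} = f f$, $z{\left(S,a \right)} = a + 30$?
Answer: $-4758$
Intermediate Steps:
$z{\left(S,a \right)} = 30 + a$
$L{\left(f \right)} = f^{2}$
$z{\left(-8,-27 \right)} - L{\left(-69 \right)} = \left(30 - 27\right) - \left(-69\right)^{2} = 3 - 4761 = -4758$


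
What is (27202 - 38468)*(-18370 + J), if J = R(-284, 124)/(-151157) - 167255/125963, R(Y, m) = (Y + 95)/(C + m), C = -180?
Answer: 15763096880940536753/76160756764 ≈ 2.0697e+8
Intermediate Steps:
R(Y, m) = (95 + Y)/(-180 + m) (R(Y, m) = (Y + 95)/(-180 + m) = (95 + Y)/(-180 + m))
J = -202257513281/152321513528 (J = ((95 - 284)/(-180 + 124))/(-151157) - 167255/125963 = (-189/(-56))*(-1/151157) - 167255*1/125963 = -1/56*(-189)*(-1/151157) - 167255/125963 = (27/8)*(-1/151157) - 167255/125963 = -27/1209256 - 167255/125963 = -202257513281/152321513528 ≈ -1.3278)
(27202 - 38468)*(-18370 + J) = (27202 - 38468)*(-18370 - 202257513281/152321513528) = -11266*(-2798348461022641/152321513528) = 15763096880940536753/76160756764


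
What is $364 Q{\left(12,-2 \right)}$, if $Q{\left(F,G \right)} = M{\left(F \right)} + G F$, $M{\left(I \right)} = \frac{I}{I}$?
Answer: $-8372$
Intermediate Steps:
$M{\left(I \right)} = 1$
$Q{\left(F,G \right)} = 1 + F G$ ($Q{\left(F,G \right)} = 1 + G F = 1 + F G$)
$364 Q{\left(12,-2 \right)} = 364 \left(1 + 12 \left(-2\right)\right) = 364 \left(1 - 24\right) = 364 \left(-23\right) = -8372$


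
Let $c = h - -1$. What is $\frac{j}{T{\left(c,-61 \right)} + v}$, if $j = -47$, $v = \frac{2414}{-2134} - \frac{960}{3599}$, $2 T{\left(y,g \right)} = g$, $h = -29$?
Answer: $\frac{360972502}{244984739} \approx 1.4734$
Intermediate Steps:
$c = -28$ ($c = -29 - -1 = -29 + 1 = -28$)
$T{\left(y,g \right)} = \frac{g}{2}$
$v = - \frac{5368313}{3840133}$ ($v = 2414 \left(- \frac{1}{2134}\right) - \frac{960}{3599} = - \frac{1207}{1067} - \frac{960}{3599} = - \frac{5368313}{3840133} \approx -1.3979$)
$\frac{j}{T{\left(c,-61 \right)} + v} = - \frac{47}{\frac{1}{2} \left(-61\right) - \frac{5368313}{3840133}} = - \frac{47}{- \frac{61}{2} - \frac{5368313}{3840133}} = - \frac{47}{- \frac{244984739}{7680266}} = \left(-47\right) \left(- \frac{7680266}{244984739}\right) = \frac{360972502}{244984739}$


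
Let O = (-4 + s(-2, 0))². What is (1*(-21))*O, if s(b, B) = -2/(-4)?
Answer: -1029/4 ≈ -257.25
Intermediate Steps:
s(b, B) = ½ (s(b, B) = -2*(-¼) = ½)
O = 49/4 (O = (-4 + ½)² = (-7/2)² = 49/4 ≈ 12.250)
(1*(-21))*O = (1*(-21))*(49/4) = -21*49/4 = -1029/4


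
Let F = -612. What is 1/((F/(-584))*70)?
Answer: 73/5355 ≈ 0.013632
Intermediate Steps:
1/((F/(-584))*70) = 1/(-612/(-584)*70) = 1/(-612*(-1/584)*70) = 1/((153/146)*70) = 1/(5355/73) = 73/5355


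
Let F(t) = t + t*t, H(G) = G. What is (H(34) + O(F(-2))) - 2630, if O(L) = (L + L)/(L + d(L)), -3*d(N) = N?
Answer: -2593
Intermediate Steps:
d(N) = -N/3
F(t) = t + t**2
O(L) = 3 (O(L) = (L + L)/(L - L/3) = (2*L)/((2*L/3)) = (2*L)*(3/(2*L)) = 3)
(H(34) + O(F(-2))) - 2630 = (34 + 3) - 2630 = 37 - 2630 = -2593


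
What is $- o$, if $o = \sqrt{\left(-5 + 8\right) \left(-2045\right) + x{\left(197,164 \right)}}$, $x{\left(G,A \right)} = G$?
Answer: $- i \sqrt{5938} \approx - 77.058 i$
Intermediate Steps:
$o = i \sqrt{5938}$ ($o = \sqrt{\left(-5 + 8\right) \left(-2045\right) + 197} = \sqrt{3 \left(-2045\right) + 197} = \sqrt{-6135 + 197} = \sqrt{-5938} = i \sqrt{5938} \approx 77.058 i$)
$- o = - i \sqrt{5938}$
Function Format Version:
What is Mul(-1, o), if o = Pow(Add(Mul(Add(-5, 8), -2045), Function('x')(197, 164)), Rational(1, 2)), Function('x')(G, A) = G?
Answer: Mul(-1, I, Pow(5938, Rational(1, 2))) ≈ Mul(-77.058, I)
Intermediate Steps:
o = Mul(I, Pow(5938, Rational(1, 2))) (o = Pow(Add(Mul(Add(-5, 8), -2045), 197), Rational(1, 2)) = Pow(Add(Mul(3, -2045), 197), Rational(1, 2)) = Pow(Add(-6135, 197), Rational(1, 2)) = Pow(-5938, Rational(1, 2)) = Mul(I, Pow(5938, Rational(1, 2))) ≈ Mul(77.058, I))
Mul(-1, o) = Mul(-1, Mul(I, Pow(5938, Rational(1, 2)))) = Mul(-1, I, Pow(5938, Rational(1, 2)))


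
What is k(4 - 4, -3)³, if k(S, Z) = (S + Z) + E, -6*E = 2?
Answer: -1000/27 ≈ -37.037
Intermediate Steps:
E = -⅓ (E = -⅙*2 = -⅓ ≈ -0.33333)
k(S, Z) = -⅓ + S + Z (k(S, Z) = (S + Z) - ⅓ = -⅓ + S + Z)
k(4 - 4, -3)³ = (-⅓ + (4 - 4) - 3)³ = (-⅓ + 0 - 3)³ = (-10/3)³ = -1000/27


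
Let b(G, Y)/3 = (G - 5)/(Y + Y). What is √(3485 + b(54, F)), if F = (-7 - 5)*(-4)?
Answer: √223138/8 ≈ 59.047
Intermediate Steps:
F = 48 (F = -12*(-4) = 48)
b(G, Y) = 3*(-5 + G)/(2*Y) (b(G, Y) = 3*((G - 5)/(Y + Y)) = 3*((-5 + G)/((2*Y))) = 3*((-5 + G)*(1/(2*Y))) = 3*((-5 + G)/(2*Y)) = 3*(-5 + G)/(2*Y))
√(3485 + b(54, F)) = √(3485 + (3/2)*(-5 + 54)/48) = √(3485 + (3/2)*(1/48)*49) = √(3485 + 49/32) = √(111569/32) = √223138/8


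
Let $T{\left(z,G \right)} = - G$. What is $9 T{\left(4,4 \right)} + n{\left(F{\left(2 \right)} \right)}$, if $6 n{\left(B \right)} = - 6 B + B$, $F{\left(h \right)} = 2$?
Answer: $- \frac{113}{3} \approx -37.667$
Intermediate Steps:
$n{\left(B \right)} = - \frac{5 B}{6}$ ($n{\left(B \right)} = \frac{- 6 B + B}{6} = \frac{\left(-5\right) B}{6} = - \frac{5 B}{6}$)
$9 T{\left(4,4 \right)} + n{\left(F{\left(2 \right)} \right)} = 9 \left(\left(-1\right) 4\right) - \frac{5}{3} = 9 \left(-4\right) - \frac{5}{3} = -36 - \frac{5}{3} = - \frac{113}{3}$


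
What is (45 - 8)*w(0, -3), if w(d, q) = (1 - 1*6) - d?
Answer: -185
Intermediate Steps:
w(d, q) = -5 - d (w(d, q) = (1 - 6) - d = -5 - d)
(45 - 8)*w(0, -3) = (45 - 8)*(-5 - 1*0) = 37*(-5 + 0) = 37*(-5) = -185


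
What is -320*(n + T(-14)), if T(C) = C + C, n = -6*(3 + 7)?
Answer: 28160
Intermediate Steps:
n = -60 (n = -6*10 = -60)
T(C) = 2*C
-320*(n + T(-14)) = -320*(-60 + 2*(-14)) = -320*(-60 - 28) = -320*(-88) = 28160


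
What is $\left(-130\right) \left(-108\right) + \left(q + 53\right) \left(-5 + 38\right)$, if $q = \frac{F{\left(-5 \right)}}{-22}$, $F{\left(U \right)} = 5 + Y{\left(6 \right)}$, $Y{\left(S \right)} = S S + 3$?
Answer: $15723$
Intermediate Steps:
$Y{\left(S \right)} = 3 + S^{2}$ ($Y{\left(S \right)} = S^{2} + 3 = 3 + S^{2}$)
$F{\left(U \right)} = 44$ ($F{\left(U \right)} = 5 + \left(3 + 6^{2}\right) = 5 + \left(3 + 36\right) = 5 + 39 = 44$)
$q = -2$ ($q = \frac{44}{-22} = 44 \left(- \frac{1}{22}\right) = -2$)
$\left(-130\right) \left(-108\right) + \left(q + 53\right) \left(-5 + 38\right) = \left(-130\right) \left(-108\right) + \left(-2 + 53\right) \left(-5 + 38\right) = 14040 + 51 \cdot 33 = 14040 + 1683 = 15723$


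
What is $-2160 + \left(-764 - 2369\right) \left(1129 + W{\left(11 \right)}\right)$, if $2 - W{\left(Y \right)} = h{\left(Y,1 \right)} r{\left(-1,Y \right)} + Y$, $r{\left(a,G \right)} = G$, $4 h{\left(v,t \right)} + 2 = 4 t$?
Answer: $- \frac{6987777}{2} \approx -3.4939 \cdot 10^{6}$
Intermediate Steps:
$h{\left(v,t \right)} = - \frac{1}{2} + t$ ($h{\left(v,t \right)} = - \frac{1}{2} + \frac{4 t}{4} = - \frac{1}{2} + t$)
$W{\left(Y \right)} = 2 - \frac{3 Y}{2}$ ($W{\left(Y \right)} = 2 - \left(\left(- \frac{1}{2} + 1\right) Y + Y\right) = 2 - \left(\frac{Y}{2} + Y\right) = 2 - \frac{3 Y}{2}$)
$-2160 + \left(-764 - 2369\right) \left(1129 + W{\left(11 \right)}\right) = -2160 + \left(-764 - 2369\right) \left(1129 + \left(2 - \frac{33}{2}\right)\right) = -2160 - 3133 \left(1129 + \left(2 - \frac{33}{2}\right)\right) = -2160 - 3133 \left(1129 - \frac{29}{2}\right) = -2160 - \frac{6983457}{2} = - \frac{6987777}{2}$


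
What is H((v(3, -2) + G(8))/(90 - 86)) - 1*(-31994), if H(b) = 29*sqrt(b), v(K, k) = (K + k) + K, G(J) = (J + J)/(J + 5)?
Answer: 31994 + 29*sqrt(221)/13 ≈ 32027.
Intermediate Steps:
G(J) = 2*J/(5 + J) (G(J) = (2*J)/(5 + J) = 2*J/(5 + J))
v(K, k) = k + 2*K
H((v(3, -2) + G(8))/(90 - 86)) - 1*(-31994) = 29*sqrt(((-2 + 2*3) + 2*8/(5 + 8))/(90 - 86)) - 1*(-31994) = 29*sqrt(((-2 + 6) + 2*8/13)/4) + 31994 = 29*sqrt((4 + 2*8*(1/13))*(1/4)) + 31994 = 29*sqrt((4 + 16/13)*(1/4)) + 31994 = 29*sqrt((68/13)*(1/4)) + 31994 = 29*sqrt(17/13) + 31994 = 29*(sqrt(221)/13) + 31994 = 29*sqrt(221)/13 + 31994 = 31994 + 29*sqrt(221)/13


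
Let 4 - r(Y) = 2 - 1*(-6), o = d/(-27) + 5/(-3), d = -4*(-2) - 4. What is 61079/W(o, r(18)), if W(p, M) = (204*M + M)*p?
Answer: 1649133/40180 ≈ 41.044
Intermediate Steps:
d = 4 (d = 8 - 4 = 4)
o = -49/27 (o = 4/(-27) + 5/(-3) = 4*(-1/27) + 5*(-⅓) = -4/27 - 5/3 = -49/27 ≈ -1.8148)
r(Y) = -4 (r(Y) = 4 - (2 - 1*(-6)) = 4 - (2 + 6) = 4 - 1*8 = 4 - 8 = -4)
W(p, M) = 205*M*p (W(p, M) = (205*M)*p = 205*M*p)
61079/W(o, r(18)) = 61079/((205*(-4)*(-49/27))) = 61079/(40180/27) = 61079*(27/40180) = 1649133/40180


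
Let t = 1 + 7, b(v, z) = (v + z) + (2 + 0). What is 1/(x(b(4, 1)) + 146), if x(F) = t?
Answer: 1/154 ≈ 0.0064935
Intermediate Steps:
b(v, z) = 2 + v + z (b(v, z) = (v + z) + 2 = 2 + v + z)
t = 8
x(F) = 8
1/(x(b(4, 1)) + 146) = 1/(8 + 146) = 1/154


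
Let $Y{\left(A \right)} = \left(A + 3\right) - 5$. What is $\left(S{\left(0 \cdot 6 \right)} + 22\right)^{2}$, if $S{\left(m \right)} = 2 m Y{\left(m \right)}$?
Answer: $484$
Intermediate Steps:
$Y{\left(A \right)} = -2 + A$ ($Y{\left(A \right)} = \left(3 + A\right) - 5 = -2 + A$)
$S{\left(m \right)} = 2 m \left(-2 + m\right)$
$\left(S{\left(0 \cdot 6 \right)} + 22\right)^{2} = \left(2 \cdot 0 \cdot 6 \left(-2 + 0 \cdot 6\right) + 22\right)^{2} = \left(2 \cdot 0 \left(-2 + 0\right) + 22\right)^{2} = \left(2 \cdot 0 \left(-2\right) + 22\right)^{2} = \left(0 + 22\right)^{2} = 22^{2} = 484$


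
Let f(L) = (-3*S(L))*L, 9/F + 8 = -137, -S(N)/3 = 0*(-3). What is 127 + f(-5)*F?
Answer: 127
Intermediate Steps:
S(N) = 0 (S(N) = -0*(-3) = -3*0 = 0)
F = -9/145 (F = 9/(-8 - 137) = 9/(-145) = 9*(-1/145) = -9/145 ≈ -0.062069)
f(L) = 0 (f(L) = (-3*0)*L = 0*L = 0)
127 + f(-5)*F = 127 + 0*(-9/145) = 127 + 0 = 127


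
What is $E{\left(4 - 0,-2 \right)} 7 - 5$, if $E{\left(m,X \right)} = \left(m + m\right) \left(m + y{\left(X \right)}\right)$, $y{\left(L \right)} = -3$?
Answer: $51$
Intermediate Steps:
$E{\left(m,X \right)} = 2 m \left(-3 + m\right)$ ($E{\left(m,X \right)} = \left(m + m\right) \left(m - 3\right) = 2 m \left(-3 + m\right)$)
$E{\left(4 - 0,-2 \right)} 7 - 5 = 2 \left(4 - 0\right) \left(-3 + \left(4 - 0\right)\right) 7 - 5 = 2 \left(4 + 0\right) \left(-3 + \left(4 + 0\right)\right) 7 - 5 = 2 \cdot 4 \left(-3 + 4\right) 7 - 5 = 2 \cdot 4 \cdot 1 \cdot 7 - 5 = 8 \cdot 7 - 5 = 56 - 5 = 51$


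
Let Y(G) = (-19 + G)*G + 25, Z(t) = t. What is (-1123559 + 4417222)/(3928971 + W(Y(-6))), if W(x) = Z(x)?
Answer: 3293663/3929146 ≈ 0.83826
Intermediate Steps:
Y(G) = 25 + G*(-19 + G) (Y(G) = G*(-19 + G) + 25 = 25 + G*(-19 + G))
W(x) = x
(-1123559 + 4417222)/(3928971 + W(Y(-6))) = (-1123559 + 4417222)/(3928971 + (25 + (-6)**2 - 19*(-6))) = 3293663/(3928971 + (25 + 36 + 114)) = 3293663/(3928971 + 175) = 3293663/3929146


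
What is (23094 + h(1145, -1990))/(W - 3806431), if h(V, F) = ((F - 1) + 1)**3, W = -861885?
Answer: 3940287953/2334158 ≈ 1688.1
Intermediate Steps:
h(V, F) = F**3 (h(V, F) = ((-1 + F) + 1)**3 = F**3)
(23094 + h(1145, -1990))/(W - 3806431) = (23094 + (-1990)**3)/(-861885 - 3806431) = (23094 - 7880599000)/(-4668316) = -7880575906*(-1/4668316) = 3940287953/2334158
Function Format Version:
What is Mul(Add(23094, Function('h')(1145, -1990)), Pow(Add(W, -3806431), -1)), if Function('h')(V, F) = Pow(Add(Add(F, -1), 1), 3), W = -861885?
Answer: Rational(3940287953, 2334158) ≈ 1688.1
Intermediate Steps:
Function('h')(V, F) = Pow(F, 3) (Function('h')(V, F) = Pow(Add(Add(-1, F), 1), 3) = Pow(F, 3))
Mul(Add(23094, Function('h')(1145, -1990)), Pow(Add(W, -3806431), -1)) = Mul(Add(23094, Pow(-1990, 3)), Pow(Add(-861885, -3806431), -1)) = Mul(Add(23094, -7880599000), Pow(-4668316, -1)) = Mul(-7880575906, Rational(-1, 4668316)) = Rational(3940287953, 2334158)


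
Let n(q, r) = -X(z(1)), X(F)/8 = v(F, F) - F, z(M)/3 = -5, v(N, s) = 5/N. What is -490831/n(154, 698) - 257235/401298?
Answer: 8951787109/2140256 ≈ 4182.6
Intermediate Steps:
z(M) = -15 (z(M) = 3*(-5) = -15)
X(F) = -8*F + 40/F (X(F) = 8*(5/F - F) = 8*(-F + 5/F) = -8*F + 40/F)
n(q, r) = -352/3 (n(q, r) = -(-8*(-15) + 40/(-15)) = -(120 + 40*(-1/15)) = -(120 - 8/3) = -1*352/3 = -352/3)
-490831/n(154, 698) - 257235/401298 = -490831/(-352/3) - 257235/401298 = -490831*(-3/352) - 257235*1/401298 = 133863/32 - 85745/133766 = 8951787109/2140256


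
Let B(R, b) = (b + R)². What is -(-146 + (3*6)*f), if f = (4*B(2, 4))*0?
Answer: 146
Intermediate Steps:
B(R, b) = (R + b)²
f = 0 (f = (4*(2 + 4)²)*0 = (4*6²)*0 = (4*36)*0 = 144*0 = 0)
-(-146 + (3*6)*f) = -(-146 + (3*6)*0) = -(-146 + 18*0) = -(-146 + 0) = -1*(-146) = 146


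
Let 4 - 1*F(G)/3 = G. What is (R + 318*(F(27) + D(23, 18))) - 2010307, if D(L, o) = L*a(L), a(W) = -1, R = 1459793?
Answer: -579770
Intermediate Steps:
F(G) = 12 - 3*G
D(L, o) = -L (D(L, o) = L*(-1) = -L)
(R + 318*(F(27) + D(23, 18))) - 2010307 = (1459793 + 318*((12 - 3*27) - 1*23)) - 2010307 = (1459793 + 318*((12 - 81) - 23)) - 2010307 = (1459793 + 318*(-69 - 23)) - 2010307 = (1459793 + 318*(-92)) - 2010307 = (1459793 - 29256) - 2010307 = 1430537 - 2010307 = -579770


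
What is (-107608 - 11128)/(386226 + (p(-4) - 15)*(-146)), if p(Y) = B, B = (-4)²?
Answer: -7421/24130 ≈ -0.30754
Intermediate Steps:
B = 16
p(Y) = 16
(-107608 - 11128)/(386226 + (p(-4) - 15)*(-146)) = (-107608 - 11128)/(386226 + (16 - 15)*(-146)) = -118736/(386226 + 1*(-146)) = -118736/(386226 - 146) = -118736/386080 = -118736*1/386080 = -7421/24130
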